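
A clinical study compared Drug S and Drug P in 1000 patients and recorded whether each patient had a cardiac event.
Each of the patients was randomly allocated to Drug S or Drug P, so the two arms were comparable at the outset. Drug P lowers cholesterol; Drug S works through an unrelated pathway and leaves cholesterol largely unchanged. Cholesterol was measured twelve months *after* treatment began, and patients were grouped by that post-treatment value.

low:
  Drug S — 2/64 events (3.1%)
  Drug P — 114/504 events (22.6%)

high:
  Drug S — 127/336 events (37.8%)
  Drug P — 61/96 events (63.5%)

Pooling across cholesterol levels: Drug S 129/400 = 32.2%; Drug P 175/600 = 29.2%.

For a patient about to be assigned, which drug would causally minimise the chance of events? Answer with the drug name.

Drug S is lower inside every cholesterol stratum but Drug P is lower in aggregate. Whether to stratify depends on how cholesterol relates to the drug.
Because the drug influences cholesterol, cholesterol is a post-treatment mediator, not a confounder. Stratifying on it would bias the estimate; the causal effect is the crude pooled difference.
Pooled: Drug S 32.2% vs Drug P 29.2%; Drug P is lower overall.

Drug P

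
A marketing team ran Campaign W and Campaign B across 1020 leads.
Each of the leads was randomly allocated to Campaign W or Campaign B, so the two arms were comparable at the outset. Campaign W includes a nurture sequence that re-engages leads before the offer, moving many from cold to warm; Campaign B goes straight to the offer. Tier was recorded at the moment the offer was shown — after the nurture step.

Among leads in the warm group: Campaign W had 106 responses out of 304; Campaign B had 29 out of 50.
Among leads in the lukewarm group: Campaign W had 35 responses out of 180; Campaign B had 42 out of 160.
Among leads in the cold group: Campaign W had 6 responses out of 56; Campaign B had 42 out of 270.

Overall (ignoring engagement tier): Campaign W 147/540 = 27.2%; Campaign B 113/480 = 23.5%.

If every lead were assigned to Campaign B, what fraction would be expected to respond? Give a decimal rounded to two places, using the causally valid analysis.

Engagement tier is downstream of the campaign. One should not condition on a consequence of treatment, so the overall rates are the right comparison.
So P(outcome | do(Campaign B)) is just the pooled rate for Campaign B: 113/480 = 0.235.

0.24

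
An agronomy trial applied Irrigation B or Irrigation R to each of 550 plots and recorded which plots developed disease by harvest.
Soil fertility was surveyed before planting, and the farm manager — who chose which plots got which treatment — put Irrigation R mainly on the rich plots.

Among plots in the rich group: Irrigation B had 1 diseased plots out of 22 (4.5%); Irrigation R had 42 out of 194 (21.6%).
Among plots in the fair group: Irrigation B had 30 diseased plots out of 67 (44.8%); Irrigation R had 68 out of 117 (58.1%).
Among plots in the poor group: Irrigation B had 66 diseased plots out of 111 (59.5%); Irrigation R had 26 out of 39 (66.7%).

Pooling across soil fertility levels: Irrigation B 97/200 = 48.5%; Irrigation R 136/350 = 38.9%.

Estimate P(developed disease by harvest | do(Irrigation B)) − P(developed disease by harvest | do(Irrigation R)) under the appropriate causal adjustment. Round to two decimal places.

-0.13

Soil fertility is set before the irrigation has any effect — it is not caused by the irrigation — and it independently drives the outcome. That makes it a confounder, so the causal comparison is within soil fertility levels.
Adjusting over the population distribution of soil fertility: 0.393·(0.045−0.216) + 0.335·(0.448−0.581) + 0.273·(0.595−0.667) = -0.131.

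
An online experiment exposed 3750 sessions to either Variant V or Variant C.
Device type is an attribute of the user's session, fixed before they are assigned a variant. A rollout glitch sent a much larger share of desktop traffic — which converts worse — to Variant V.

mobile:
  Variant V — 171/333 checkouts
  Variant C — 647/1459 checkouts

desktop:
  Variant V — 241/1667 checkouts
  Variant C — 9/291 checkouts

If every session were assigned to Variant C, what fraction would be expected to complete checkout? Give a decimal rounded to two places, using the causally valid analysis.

0.23

Here device type is a common cause — it drives both which variant a case falls under and the outcome. The crude comparison mixes populations; the stratum-specific rates are the causally relevant ones.
Standardising Variant C to the population device type mix: 0.478·647/1459 + 0.522·9/291 = 0.228.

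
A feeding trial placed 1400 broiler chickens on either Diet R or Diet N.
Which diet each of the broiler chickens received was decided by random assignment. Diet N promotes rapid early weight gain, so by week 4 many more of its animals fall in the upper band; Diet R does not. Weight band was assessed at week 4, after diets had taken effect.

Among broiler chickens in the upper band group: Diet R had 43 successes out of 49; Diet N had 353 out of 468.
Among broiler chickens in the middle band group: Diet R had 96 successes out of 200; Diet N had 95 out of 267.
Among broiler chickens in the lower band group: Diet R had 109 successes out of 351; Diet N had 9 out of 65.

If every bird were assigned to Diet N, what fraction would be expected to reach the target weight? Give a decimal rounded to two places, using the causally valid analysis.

0.57

Within every week-4 weight band level Diet R has the higher rate, yet pooled Diet N does — Simpson's reversal.
Because the diet influences week-4 weight band, week-4 weight band is a post-treatment mediator, not a confounder. Stratifying on it would bias the estimate; the causal effect is the crude pooled difference.
So P(outcome | do(Diet N)) is just the pooled rate for Diet N: 457/800 = 0.571.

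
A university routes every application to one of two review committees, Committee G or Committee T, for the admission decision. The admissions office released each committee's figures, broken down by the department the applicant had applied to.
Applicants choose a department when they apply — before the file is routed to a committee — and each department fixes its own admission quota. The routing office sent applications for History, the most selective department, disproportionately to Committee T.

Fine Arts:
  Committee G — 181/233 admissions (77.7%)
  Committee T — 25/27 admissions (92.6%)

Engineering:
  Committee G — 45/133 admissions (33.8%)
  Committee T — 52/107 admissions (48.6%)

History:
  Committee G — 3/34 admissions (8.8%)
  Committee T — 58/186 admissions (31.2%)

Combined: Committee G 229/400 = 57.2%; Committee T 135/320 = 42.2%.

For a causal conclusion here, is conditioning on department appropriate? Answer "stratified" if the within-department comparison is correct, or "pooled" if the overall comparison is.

The department-specific comparison favours Committee T throughout, but the pooled figures favour Committee G. The question is whether to condition on department.
Here department is a common cause — it drives both which review committee a case falls under and the outcome. The crude comparison mixes populations; the stratum-specific rates are the causally relevant ones.
Within each level — Fine Arts: 77.7% vs 92.6%; Engineering: 33.8% vs 48.6%; History: 8.8% vs 31.2% — Committee T is higher every time.

stratified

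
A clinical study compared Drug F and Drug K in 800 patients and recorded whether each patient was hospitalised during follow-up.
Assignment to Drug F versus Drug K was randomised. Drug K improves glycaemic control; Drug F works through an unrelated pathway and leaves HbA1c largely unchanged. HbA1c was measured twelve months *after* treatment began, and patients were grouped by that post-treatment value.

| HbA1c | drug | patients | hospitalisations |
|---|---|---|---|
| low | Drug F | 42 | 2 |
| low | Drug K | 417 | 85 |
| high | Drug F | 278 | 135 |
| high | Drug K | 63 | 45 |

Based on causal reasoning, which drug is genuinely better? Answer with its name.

HbA1c is downstream of the drug. One should not condition on a consequence of treatment, so the overall rates are the right comparison.
Pooled: Drug F 42.8% vs Drug K 27.1%; Drug K is lower overall.

Drug K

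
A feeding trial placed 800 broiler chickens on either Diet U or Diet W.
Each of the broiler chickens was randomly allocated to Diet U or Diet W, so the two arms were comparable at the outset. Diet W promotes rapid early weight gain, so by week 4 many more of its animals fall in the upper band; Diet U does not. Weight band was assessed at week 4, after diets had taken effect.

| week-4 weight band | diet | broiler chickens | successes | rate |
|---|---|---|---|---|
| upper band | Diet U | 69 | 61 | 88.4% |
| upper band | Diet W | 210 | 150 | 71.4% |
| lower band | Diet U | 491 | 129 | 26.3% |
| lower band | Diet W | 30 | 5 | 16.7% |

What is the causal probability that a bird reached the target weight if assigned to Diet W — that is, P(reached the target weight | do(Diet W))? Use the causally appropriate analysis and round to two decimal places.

Week-4 weight band here is a post-treatment variable shaped by the diet; conditioning on it would introduce bias rather than remove it. The overall comparison is the causal one.
So P(outcome | do(Diet W)) is just the pooled rate for Diet W: 155/240 = 0.646.

0.65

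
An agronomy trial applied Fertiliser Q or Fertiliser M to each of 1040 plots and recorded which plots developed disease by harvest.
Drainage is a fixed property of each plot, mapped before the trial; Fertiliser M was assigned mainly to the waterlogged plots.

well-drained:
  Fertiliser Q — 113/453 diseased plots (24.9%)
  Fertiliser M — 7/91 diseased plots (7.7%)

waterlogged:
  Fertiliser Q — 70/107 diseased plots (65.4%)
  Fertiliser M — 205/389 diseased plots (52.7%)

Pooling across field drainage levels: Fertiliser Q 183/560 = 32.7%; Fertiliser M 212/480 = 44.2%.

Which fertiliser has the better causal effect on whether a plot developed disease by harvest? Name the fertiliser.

Fertiliser M

Since field drainage is a pre-existing factor (not a product of the fertiliser) and it affects the outcome on its own, it is a confounder. The stratified rates, not the pooled rate, identify the causal effect.
Within each level — well-drained: 24.9% vs 7.7%; waterlogged: 65.4% vs 52.7% — Fertiliser M is lower every time.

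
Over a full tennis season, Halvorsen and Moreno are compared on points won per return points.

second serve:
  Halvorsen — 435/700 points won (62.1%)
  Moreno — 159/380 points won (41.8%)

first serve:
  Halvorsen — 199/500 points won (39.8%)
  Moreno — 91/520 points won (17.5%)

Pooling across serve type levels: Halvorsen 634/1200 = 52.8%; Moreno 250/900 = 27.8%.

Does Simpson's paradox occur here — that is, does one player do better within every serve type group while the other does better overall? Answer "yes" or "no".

Within each serve type level (second serve 62.1% vs 41.8%; first serve 39.8% vs 17.5%), Halvorsen has the higher rate every time. Pooled: 52.8% vs 27.8% — Halvorsen has the higher rate overall. They agree.

no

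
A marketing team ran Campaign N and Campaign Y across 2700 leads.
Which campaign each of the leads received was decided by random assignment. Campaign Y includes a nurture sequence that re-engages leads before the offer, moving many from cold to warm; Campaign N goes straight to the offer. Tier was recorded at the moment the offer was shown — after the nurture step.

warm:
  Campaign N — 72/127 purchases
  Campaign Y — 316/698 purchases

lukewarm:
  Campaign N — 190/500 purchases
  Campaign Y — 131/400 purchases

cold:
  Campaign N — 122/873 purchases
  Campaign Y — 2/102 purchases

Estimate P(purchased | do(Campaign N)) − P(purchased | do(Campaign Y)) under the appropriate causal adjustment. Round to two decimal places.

Within every engagement tier level Campaign N has the higher rate, yet pooled Campaign Y does — Simpson's reversal.
The distribution of engagement tier is itself part of what the campaign does — it is an intermediate outcome. Holding it fixed would remove that part of the effect; the total effect is the pooled difference.
The causal difference is the pooled difference: 0.256 − 0.374 = -0.118.

-0.12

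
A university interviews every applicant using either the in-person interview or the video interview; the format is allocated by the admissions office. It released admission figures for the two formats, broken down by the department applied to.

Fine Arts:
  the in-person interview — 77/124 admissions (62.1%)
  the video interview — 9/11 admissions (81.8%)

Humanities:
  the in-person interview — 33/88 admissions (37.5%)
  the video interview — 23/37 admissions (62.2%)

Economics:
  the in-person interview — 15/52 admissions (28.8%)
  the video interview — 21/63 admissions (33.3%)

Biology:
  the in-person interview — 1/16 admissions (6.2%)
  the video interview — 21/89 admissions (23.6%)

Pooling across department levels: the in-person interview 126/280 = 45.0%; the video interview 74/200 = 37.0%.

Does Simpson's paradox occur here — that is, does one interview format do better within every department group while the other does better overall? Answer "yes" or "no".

yes

Within each department level (Fine Arts 62.1% vs 81.8%; Humanities 37.5% vs 62.2%; Economics 28.8% vs 33.3%; Biology 6.2% vs 23.6%), the video interview has the higher rate every time. Pooled: 45.0% vs 37.0% — the in-person interview has the higher rate overall. The two comparisons disagree.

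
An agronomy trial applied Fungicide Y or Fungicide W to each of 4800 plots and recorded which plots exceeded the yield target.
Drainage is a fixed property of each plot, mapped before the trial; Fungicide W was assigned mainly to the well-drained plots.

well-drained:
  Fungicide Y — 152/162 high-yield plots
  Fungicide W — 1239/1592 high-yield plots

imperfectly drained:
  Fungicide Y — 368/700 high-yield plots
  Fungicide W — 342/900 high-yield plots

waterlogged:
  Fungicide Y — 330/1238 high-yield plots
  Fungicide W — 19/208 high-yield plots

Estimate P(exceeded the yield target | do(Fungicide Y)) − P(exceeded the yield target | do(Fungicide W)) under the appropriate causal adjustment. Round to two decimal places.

+0.16

The field drainage-specific comparison favours Fungicide Y throughout, but the pooled figures favour Fungicide W. The question is whether to condition on field drainage.
Field drainage differs across fungicides for reasons unrelated to any effect of the fungicide itself, and it separately predicts the outcome — a classic confounder. We must compare within field drainage levels.
Adjusting over the population distribution of field drainage: 0.365·(0.938−0.778) + 0.333·(0.526−0.380) + 0.301·(0.267−0.091) = +0.160.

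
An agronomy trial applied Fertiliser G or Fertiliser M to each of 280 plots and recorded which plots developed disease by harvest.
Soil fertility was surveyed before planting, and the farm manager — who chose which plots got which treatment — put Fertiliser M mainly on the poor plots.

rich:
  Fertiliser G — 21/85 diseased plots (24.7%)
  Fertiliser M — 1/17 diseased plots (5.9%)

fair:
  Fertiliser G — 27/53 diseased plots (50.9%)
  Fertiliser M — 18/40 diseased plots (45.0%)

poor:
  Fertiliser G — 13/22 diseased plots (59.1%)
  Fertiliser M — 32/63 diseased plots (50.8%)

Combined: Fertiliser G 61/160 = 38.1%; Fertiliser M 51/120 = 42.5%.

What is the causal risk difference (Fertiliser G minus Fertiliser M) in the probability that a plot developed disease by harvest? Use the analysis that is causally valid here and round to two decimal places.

The imbalance in soil fertility arose from how plots were allocated, not from anything the fertiliser did; and soil fertility independently affects the outcome. The pooled gap is confounded — condition on soil fertility.
Adjusting over the population distribution of soil fertility: 0.364·(0.247−0.059) + 0.332·(0.509−0.450) + 0.304·(0.591−0.508) = +0.114.

+0.11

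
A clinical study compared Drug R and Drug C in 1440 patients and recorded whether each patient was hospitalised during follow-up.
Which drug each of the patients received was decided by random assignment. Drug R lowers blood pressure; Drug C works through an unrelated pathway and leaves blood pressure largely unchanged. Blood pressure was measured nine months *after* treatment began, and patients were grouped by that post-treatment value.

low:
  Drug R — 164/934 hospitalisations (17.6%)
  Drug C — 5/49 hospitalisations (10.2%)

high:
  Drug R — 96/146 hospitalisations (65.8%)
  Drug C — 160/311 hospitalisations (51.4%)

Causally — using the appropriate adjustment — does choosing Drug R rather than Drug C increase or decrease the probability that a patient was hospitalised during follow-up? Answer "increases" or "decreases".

decreases

Drug C is lower inside every blood pressure stratum but Drug R is lower in aggregate. Whether to stratify depends on how blood pressure relates to the drug.
Stratifying would compare drugs among patients the drugs themselves sorted into blood pressure groups — a form of selection on an intermediate. The unconditioned pooled rates give the total causal effect.
Pooled: Drug R 24.1% vs Drug C 45.8%; Drug R is lower overall.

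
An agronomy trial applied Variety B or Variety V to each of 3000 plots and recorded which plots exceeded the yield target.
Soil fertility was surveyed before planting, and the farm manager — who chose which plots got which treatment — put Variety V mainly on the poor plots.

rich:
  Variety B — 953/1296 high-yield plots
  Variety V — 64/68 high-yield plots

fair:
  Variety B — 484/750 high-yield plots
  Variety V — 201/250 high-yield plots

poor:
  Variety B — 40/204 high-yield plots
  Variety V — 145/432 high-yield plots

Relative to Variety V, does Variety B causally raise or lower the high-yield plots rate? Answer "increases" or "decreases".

The stratified and pooled comparisons disagree (Variety V wins within each soil fertility; Variety B wins overall), so the answer turns on the causal role of soil fertility.
Soil fertility differs across varietys for reasons unrelated to any effect of the variety itself, and it separately predicts the outcome — a classic confounder. We must compare within soil fertility levels.
Within each level — rich: 73.5% vs 94.1%; fair: 64.5% vs 80.4%; poor: 19.6% vs 33.6% — Variety V is higher every time.

decreases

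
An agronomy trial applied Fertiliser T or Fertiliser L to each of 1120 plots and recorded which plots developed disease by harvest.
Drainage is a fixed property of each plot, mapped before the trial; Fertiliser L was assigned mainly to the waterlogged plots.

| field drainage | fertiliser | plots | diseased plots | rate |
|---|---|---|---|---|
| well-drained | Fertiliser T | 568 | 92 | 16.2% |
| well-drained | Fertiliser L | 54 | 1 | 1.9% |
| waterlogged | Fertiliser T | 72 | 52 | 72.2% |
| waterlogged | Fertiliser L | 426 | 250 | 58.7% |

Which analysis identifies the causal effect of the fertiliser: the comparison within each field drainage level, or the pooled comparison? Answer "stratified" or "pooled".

stratified

Nothing the fertiliser does changes field drainage; the imbalance is an allocation artefact. With field drainage also predicting the outcome, the pooled figure is confounded, and the within-stratum comparison is the causal one.
Within each level — well-drained: 16.2% vs 1.9%; waterlogged: 72.2% vs 58.7% — Fertiliser L is lower every time.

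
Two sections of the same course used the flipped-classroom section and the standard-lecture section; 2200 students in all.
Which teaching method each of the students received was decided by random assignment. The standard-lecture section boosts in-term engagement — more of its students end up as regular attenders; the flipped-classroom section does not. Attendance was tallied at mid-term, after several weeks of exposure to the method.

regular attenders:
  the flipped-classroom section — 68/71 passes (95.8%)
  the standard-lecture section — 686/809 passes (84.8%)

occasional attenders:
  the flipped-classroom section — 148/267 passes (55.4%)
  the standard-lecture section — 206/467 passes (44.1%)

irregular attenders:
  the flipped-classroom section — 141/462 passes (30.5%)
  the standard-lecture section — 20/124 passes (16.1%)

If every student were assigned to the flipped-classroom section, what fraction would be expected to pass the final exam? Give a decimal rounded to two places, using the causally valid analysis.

the flipped-classroom section is higher inside every mid-term attendance stratum but the standard-lecture section is higher in aggregate. Whether to stratify depends on how mid-term attendance relates to the teaching method.
Mid-term attendance here is a post-treatment variable shaped by the teaching method; conditioning on it would introduce bias rather than remove it. The overall comparison is the causal one.
So P(outcome | do(the flipped-classroom section)) is just the pooled rate for the flipped-classroom section: 357/800 = 0.446.

0.45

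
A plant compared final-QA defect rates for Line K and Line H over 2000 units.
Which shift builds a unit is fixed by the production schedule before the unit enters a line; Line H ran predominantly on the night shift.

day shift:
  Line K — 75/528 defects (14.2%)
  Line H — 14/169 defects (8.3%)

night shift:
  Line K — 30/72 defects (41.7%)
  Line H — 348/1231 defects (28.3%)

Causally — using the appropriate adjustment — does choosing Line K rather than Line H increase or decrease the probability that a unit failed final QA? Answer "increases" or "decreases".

Shift is set before the line has any effect — it is not caused by the line — and it independently drives the outcome. That makes it a confounder, so the causal comparison is within shift levels.
Within each level — day shift: 14.2% vs 8.3%; night shift: 41.7% vs 28.3% — Line H is lower every time.

increases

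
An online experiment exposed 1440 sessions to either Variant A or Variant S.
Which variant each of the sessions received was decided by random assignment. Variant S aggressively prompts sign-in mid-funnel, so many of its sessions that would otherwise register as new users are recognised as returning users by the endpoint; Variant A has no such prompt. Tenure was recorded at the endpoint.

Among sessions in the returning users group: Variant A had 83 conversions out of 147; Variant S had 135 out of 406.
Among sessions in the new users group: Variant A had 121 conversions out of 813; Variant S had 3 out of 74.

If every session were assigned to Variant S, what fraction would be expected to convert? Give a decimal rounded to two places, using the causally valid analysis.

Variant A is higher inside every user tenure stratum but Variant S is higher in aggregate. Whether to stratify depends on how user tenure relates to the variant.
User tenure is recorded after the variant and is itself shifted by it — it sits on the causal path from variant to outcome. Conditioning on a mediator would strip out part of the effect we want; the pooled comparison gives the total causal effect.
So P(outcome | do(Variant S)) is just the pooled rate for Variant S: 138/480 = 0.287.

0.29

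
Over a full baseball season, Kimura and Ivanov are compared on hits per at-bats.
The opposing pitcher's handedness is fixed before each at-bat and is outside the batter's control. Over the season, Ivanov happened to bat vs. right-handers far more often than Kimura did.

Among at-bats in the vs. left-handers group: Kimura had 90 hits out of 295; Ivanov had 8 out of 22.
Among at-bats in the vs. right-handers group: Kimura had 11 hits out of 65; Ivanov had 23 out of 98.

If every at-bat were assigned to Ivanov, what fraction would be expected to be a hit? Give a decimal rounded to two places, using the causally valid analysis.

Within every pitcher handedness level Ivanov has the higher rate, yet pooled Kimura does — Simpson's reversal.
Pitcher handedness satisfies the back-door criterion: it is not a descendant of the player, and it blocks the spurious path from player to outcome. Adjusting for it (i.e., using the within-pitcher handedness rates) gives the causal effect.
Standardising Ivanov to the population pitcher handedness mix: 0.660·8/22 + 0.340·23/98 = 0.320.

0.32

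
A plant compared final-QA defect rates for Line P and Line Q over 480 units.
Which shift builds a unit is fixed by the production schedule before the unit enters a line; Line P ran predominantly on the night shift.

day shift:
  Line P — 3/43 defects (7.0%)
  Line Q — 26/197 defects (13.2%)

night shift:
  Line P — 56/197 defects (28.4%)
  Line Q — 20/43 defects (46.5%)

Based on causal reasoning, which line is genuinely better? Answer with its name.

Line P is lower inside every shift stratum but Line Q is lower in aggregate. Whether to stratify depends on how shift relates to the line.
Shift differs across lines for reasons unrelated to any effect of the line itself, and it separately predicts the outcome — a classic confounder. We must compare within shift levels.
Within each level — day shift: 7.0% vs 13.2%; night shift: 28.4% vs 46.5% — Line P is lower every time.

Line P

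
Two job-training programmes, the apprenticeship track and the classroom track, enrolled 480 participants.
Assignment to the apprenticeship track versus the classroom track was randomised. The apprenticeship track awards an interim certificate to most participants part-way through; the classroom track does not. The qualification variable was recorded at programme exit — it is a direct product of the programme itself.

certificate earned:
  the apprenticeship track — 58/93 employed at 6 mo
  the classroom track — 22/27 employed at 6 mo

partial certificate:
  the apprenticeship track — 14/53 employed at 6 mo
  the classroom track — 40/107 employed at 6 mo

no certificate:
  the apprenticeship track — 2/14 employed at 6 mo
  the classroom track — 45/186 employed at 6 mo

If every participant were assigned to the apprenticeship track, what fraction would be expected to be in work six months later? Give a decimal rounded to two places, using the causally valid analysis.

0.46

Within every qualification attained during the programme level the classroom track has the higher rate, yet pooled the apprenticeship track does — Simpson's reversal.
Qualification attained during the programme here is a post-treatment variable shaped by the programme; conditioning on it would introduce bias rather than remove it. The overall comparison is the causal one.
So P(outcome | do(the apprenticeship track)) is just the pooled rate for the apprenticeship track: 74/160 = 0.463.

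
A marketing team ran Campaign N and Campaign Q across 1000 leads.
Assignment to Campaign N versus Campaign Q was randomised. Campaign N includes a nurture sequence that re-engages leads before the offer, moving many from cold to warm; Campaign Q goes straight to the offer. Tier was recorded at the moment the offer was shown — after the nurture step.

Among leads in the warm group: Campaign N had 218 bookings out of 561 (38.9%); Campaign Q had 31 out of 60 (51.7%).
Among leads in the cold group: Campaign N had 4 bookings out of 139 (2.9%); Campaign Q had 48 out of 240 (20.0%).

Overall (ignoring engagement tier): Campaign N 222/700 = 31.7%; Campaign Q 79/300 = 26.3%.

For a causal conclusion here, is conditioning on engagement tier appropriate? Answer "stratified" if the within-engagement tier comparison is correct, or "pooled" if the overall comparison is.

pooled

Within every engagement tier level Campaign Q has the higher rate, yet pooled Campaign N does — Simpson's reversal.
Because the campaign influences engagement tier, engagement tier is a post-treatment mediator, not a confounder. Stratifying on it would bias the estimate; the causal effect is the crude pooled difference.
Pooled: Campaign N 31.7% vs Campaign Q 26.3%; Campaign N is higher overall.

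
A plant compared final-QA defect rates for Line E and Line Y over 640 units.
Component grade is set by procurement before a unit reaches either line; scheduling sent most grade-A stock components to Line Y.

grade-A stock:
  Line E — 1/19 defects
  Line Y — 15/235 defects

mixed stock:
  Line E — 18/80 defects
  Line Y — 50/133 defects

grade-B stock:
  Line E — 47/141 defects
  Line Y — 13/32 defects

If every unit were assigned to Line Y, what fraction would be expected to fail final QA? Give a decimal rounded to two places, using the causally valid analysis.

0.26

Line E is lower inside every component grade stratum but Line Y is lower in aggregate. Whether to stratify depends on how component grade relates to the line.
The imbalance in component grade arose from how units were allocated, not from anything the line did; and component grade independently affects the outcome. The pooled gap is confounded — condition on component grade.
Standardising Line Y to the population component grade mix: 0.397·15/235 + 0.333·50/133 + 0.270·13/32 = 0.260.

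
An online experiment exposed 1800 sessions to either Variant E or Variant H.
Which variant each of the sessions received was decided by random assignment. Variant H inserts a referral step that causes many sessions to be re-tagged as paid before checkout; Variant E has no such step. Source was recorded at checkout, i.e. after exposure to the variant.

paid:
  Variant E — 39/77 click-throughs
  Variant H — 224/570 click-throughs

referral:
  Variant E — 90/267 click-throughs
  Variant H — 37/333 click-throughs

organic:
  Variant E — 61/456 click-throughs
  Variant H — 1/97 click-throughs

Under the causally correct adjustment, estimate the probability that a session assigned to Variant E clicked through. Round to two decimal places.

0.24

Traffic source is recorded after the variant and is itself shifted by it — it sits on the causal path from variant to outcome. Conditioning on a mediator would strip out part of the effect we want; the pooled comparison gives the total causal effect.
So P(outcome | do(Variant E)) is just the pooled rate for Variant E: 190/800 = 0.237.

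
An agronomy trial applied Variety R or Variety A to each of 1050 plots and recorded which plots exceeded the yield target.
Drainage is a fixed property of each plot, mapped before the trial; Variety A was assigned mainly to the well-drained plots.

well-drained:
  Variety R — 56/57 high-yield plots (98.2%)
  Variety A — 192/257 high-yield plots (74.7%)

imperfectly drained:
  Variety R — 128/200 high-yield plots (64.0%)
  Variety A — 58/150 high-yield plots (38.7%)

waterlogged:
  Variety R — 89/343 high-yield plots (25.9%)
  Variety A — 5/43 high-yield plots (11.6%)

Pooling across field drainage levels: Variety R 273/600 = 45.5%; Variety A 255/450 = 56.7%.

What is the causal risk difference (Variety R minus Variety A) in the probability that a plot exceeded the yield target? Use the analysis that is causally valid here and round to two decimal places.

+0.21

Here field drainage is a common cause — it drives both which variety a case falls under and the outcome. The crude comparison mixes populations; the stratum-specific rates are the causally relevant ones.
Adjusting over the population distribution of field drainage: 0.299·(0.982−0.747) + 0.333·(0.640−0.387) + 0.368·(0.259−0.116) = +0.207.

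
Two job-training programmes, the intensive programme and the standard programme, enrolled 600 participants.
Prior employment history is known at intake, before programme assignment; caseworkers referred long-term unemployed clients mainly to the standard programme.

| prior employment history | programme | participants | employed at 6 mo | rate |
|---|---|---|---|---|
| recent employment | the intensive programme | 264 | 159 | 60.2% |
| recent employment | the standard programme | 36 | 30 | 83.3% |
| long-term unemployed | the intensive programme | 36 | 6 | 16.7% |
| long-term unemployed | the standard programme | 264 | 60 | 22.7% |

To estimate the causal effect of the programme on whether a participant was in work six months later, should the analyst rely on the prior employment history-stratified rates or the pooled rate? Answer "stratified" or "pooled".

stratified

Nothing the programme does changes prior employment history; the imbalance is an allocation artefact. With prior employment history also predicting the outcome, the pooled figure is confounded, and the within-stratum comparison is the causal one.
Within each level — recent employment: 60.2% vs 83.3%; long-term unemployed: 16.7% vs 22.7% — the standard programme is higher every time.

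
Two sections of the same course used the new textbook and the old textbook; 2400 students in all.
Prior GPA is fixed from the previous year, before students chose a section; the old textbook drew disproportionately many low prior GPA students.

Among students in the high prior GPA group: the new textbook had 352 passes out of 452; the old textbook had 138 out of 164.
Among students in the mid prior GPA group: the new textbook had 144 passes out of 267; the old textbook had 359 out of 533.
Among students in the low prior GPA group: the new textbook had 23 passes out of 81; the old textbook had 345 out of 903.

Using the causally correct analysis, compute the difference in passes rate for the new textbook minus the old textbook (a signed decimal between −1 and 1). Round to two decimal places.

Since prior GPA band is a pre-existing factor (not a product of the teaching method) and it affects the outcome on its own, it is a confounder. The stratified rates, not the pooled rate, identify the causal effect.
Adjusting over the population distribution of prior GPA band: 0.257·(0.779−0.841) + 0.333·(0.539−0.674) + 0.410·(0.284−0.382) = -0.101.

-0.10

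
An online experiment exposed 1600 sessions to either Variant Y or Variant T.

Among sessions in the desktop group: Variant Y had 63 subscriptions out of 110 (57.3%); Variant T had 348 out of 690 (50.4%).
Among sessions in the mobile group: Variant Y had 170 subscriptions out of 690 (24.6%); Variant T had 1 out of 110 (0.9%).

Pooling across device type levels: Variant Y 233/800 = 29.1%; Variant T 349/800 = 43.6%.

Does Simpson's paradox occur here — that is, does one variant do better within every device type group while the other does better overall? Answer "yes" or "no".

yes

Within each device type level (desktop 57.3% vs 50.4%; mobile 24.6% vs 0.9%), Variant Y has the higher rate every time. Pooled: 29.1% vs 43.6% — Variant T has the higher rate overall. The two comparisons disagree.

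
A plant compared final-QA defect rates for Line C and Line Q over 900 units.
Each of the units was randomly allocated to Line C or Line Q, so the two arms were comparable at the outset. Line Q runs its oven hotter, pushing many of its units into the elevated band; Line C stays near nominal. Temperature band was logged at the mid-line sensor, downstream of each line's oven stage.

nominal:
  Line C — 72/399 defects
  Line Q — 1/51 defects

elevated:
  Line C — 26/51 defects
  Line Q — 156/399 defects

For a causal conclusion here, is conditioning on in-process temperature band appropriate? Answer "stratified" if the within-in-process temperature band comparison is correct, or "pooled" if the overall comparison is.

The distribution of in-process temperature band is itself part of what the line does — it is an intermediate outcome. Holding it fixed would remove that part of the effect; the total effect is the pooled difference.
Pooled: Line C 21.8% vs Line Q 34.9%; Line C is lower overall.

pooled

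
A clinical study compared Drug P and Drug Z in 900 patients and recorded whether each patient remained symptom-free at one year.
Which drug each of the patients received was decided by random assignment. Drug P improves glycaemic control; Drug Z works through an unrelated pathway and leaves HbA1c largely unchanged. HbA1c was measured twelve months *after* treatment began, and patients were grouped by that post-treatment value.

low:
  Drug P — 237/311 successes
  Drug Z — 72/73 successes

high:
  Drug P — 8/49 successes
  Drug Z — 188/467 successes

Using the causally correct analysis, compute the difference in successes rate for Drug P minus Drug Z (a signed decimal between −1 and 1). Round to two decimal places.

The HbA1c-specific comparison favours Drug Z throughout, but the pooled figures favour Drug P. The question is whether to condition on HbA1c.
HbA1c lies on the pathway drug → HbA1c → outcome, so adjusting for it blocks the indirect effect. For the total causal effect of drug, use the unadjusted pooled rates.
The causal difference is the pooled difference: 0.681 − 0.481 = +0.199.

+0.20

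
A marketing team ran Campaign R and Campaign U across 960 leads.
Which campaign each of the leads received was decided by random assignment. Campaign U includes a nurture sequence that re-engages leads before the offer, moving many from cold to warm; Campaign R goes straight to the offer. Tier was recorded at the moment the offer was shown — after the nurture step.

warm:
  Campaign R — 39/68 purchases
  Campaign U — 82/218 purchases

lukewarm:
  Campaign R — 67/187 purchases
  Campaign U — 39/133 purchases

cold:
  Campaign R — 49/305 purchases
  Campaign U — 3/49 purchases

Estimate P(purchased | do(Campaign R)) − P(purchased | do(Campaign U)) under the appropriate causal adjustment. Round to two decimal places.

Stratifying would compare campaigns among leads the campaigns themselves sorted into engagement tier groups — a form of selection on an intermediate. The unconditioned pooled rates give the total causal effect.
The causal difference is the pooled difference: 0.277 − 0.310 = -0.033.

-0.03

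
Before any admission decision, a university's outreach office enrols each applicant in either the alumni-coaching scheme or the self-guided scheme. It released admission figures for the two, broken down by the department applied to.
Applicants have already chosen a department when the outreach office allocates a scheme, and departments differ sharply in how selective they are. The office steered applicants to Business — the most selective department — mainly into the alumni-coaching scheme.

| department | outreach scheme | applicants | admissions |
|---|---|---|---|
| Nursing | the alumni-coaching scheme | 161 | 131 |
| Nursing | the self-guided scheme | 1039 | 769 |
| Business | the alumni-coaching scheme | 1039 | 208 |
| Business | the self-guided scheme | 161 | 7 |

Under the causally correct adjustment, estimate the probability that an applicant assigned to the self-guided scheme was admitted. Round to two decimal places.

0.39

Within every department level the alumni-coaching scheme has the higher rate, yet pooled the self-guided scheme does — Simpson's reversal.
Department differs across outreach schemes for reasons unrelated to any effect of the outreach scheme itself, and it separately predicts the outcome — a classic confounder. We must compare within department levels.
Standardising the self-guided scheme to the population department mix: 0.500·769/1039 + 0.500·7/161 = 0.392.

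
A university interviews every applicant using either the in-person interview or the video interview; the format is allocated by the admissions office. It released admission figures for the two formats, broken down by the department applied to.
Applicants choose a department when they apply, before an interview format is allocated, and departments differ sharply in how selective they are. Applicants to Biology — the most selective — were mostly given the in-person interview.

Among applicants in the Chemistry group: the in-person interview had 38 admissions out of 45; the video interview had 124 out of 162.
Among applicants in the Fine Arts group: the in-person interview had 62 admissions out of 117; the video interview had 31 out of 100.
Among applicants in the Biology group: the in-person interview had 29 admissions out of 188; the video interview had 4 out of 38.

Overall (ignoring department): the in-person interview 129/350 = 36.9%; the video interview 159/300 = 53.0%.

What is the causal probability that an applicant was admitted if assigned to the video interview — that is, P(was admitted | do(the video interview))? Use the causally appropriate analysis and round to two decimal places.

0.38

Here department is a common cause — it drives both which interview format a case falls under and the outcome. The crude comparison mixes populations; the stratum-specific rates are the causally relevant ones.
Standardising the video interview to the population department mix: 0.318·124/162 + 0.334·31/100 + 0.348·4/38 = 0.384.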